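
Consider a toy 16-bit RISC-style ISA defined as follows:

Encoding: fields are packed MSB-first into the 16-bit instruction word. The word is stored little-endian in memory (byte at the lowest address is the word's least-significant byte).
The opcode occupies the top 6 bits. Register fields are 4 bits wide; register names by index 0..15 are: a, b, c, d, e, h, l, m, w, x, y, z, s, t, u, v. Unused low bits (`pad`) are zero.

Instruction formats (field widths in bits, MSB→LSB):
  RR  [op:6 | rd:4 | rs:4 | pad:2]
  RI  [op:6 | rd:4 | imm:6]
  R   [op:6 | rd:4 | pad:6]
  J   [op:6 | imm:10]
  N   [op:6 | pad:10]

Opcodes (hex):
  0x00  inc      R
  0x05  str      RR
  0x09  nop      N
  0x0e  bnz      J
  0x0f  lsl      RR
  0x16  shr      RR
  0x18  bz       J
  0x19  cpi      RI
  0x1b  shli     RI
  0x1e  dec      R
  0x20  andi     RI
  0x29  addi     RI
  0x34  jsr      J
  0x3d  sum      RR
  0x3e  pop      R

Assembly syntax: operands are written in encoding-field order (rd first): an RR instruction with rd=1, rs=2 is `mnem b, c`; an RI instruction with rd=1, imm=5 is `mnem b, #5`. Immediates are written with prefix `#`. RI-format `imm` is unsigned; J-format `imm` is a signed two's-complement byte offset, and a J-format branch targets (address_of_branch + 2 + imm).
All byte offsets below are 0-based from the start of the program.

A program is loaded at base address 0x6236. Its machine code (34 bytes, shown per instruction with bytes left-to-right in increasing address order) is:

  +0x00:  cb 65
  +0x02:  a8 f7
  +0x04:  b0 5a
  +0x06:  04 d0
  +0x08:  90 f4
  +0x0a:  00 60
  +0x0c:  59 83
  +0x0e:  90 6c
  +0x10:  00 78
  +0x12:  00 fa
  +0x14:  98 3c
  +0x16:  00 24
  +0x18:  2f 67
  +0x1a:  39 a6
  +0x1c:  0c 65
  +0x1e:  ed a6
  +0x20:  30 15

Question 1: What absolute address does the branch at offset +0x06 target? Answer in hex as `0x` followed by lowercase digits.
0x6242

+0x06: 04 d0 ⇒ word 0xd004 (little)
  top 6b → 0x34 → jsr [J]
  imm: (w>>0)&0x3ff=0x4 → #4
  target = base 0x6236 + off 0x06 + 2 + imm 4 = 0x6242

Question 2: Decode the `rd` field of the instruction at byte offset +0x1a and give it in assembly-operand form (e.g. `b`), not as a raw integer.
off 0x1a: read 39 a6 as little → 0xa639
  opcode bits[15:10]=0x29: addi/RI
  [9:6] rd=8 = w
  [5:0] imm=57 = #57

w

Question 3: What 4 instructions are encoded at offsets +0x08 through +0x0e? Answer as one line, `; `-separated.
+0x08: 90 f4 ⇒ word 0xf490 (little)
  opcode bits[15:10]=0x3d: sum/RR
  rd@[9:6]=0x2 ⇒ c
  rs@[5:2]=0x4 ⇒ e
+0x0a: 00 60 ⇒ word 0x6000 (little)
  opcode bits[15:10]=0x18: bz/J
  imm@[9:0]=0x0 ⇒ #0
+0x0c: 59 83 ⇒ word 0x8359 (little)
  opcode bits[15:10]=0x20: andi/RI
  rd@[9:6]=0xd ⇒ t
  imm@[5:0]=0x19 ⇒ #25
+0x0e: 90 6c ⇒ word 0x6c90 (little)
  opcode bits[15:10]=0x1b: shli/RI
  rd@[9:6]=0x2 ⇒ c
  imm@[5:0]=0x10 ⇒ #16

sum c, e; bz #0; andi t, #25; shli c, #16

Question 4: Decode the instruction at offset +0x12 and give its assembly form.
pop w

[12] 00 fa → 0xfa00
  opcode bits[15:10]=0x3e: pop/R
  [9:6] rd=8 = w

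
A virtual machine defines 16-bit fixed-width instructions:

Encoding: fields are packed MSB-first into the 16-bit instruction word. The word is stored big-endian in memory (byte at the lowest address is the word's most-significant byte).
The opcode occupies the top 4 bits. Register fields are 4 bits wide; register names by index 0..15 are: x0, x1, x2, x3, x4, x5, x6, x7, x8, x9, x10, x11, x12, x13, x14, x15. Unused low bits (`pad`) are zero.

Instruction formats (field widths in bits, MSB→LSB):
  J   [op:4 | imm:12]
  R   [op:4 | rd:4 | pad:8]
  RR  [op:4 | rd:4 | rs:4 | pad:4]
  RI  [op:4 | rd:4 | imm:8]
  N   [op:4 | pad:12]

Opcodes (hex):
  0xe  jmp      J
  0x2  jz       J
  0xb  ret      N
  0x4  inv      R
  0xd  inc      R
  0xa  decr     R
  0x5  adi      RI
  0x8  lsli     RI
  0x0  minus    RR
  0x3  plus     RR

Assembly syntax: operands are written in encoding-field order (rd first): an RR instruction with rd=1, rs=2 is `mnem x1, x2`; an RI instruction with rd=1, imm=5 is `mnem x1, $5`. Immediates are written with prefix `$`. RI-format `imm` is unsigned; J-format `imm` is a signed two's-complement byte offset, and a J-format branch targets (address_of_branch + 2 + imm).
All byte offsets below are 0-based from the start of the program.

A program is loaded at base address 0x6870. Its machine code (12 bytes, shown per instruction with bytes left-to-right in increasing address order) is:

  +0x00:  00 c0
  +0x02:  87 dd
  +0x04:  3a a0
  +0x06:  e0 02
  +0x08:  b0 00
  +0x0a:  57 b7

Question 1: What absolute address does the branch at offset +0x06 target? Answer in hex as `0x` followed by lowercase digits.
@+06  big-endian(e0 02) = 0xe002
  op=0xe002>>12=0xe ⇒ jmp (J)
  [11:0] imm=2 = $2
  target = base 0x6870 + off 0x06 + 2 + imm 2 = 0x687a

0x687a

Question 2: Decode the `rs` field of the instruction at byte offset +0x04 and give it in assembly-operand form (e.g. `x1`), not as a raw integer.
+0x04: 3a a0 ⇒ word 0x3aa0 (big)
  top 4b → 0x3 → plus [RR]
  [11:8] rd=10 = x10
  [7:4] rs=10 = x10

x10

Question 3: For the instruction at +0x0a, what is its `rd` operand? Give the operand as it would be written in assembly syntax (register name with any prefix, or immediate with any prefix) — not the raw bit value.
@+0a  big-endian(57 b7) = 0x57b7
  top 4b → 0x5 → adi [RI]
  rd: (w>>8)&0xf=0x7 → x7
  imm: (w>>0)&0xff=0xb7 → $183

x7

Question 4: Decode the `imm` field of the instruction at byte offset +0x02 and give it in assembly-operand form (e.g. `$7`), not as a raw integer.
off 0x02: read 87 dd as big → 0x87dd
  opcode bits[15:12]=0x8: lsli/RI
  rd: (w>>8)&0xf=0x7 → x7
  imm: (w>>0)&0xff=0xdd → $221

$221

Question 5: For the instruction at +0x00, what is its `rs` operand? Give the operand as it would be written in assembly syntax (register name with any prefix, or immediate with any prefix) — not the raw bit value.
x12

[00] 00 c0 → 0x00c0
  op=0x00c0>>12=0x0 ⇒ minus (RR)
  rd@[11:8]=0x0 ⇒ x0
  rs@[7:4]=0xc ⇒ x12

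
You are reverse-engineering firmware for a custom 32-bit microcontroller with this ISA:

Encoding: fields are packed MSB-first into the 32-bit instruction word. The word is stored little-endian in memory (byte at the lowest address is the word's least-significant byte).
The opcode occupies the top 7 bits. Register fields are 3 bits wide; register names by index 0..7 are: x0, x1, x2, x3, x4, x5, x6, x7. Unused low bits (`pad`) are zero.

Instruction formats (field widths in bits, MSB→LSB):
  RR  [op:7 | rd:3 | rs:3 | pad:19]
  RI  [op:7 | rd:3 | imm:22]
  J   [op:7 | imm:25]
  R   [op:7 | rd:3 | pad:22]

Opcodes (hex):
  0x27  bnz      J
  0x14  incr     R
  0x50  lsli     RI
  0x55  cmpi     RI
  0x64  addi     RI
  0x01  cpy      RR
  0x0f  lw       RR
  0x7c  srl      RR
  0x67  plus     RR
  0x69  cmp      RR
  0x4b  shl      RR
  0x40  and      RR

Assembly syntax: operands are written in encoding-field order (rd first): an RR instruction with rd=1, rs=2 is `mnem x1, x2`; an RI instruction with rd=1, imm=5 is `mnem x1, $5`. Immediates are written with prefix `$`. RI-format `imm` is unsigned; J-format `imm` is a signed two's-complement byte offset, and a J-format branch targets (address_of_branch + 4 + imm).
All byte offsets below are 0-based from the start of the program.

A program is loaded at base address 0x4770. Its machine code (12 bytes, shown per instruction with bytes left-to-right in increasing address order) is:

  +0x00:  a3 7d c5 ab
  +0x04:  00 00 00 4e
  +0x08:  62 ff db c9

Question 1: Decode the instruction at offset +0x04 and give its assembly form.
bnz $0

+0x04: 00 00 00 4e ⇒ word 0x4e000000 (little)
  top 7b → 0x27 → bnz [J]
  imm: (w>>0)&0x1ffffff=0x0 → $0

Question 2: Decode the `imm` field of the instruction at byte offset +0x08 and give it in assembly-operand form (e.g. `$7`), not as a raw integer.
$1834850

@+08  little-endian(62 ff db c9) = 0xc9dbff62
  top 7b → 0x64 → addi [RI]
  rd@[24:22]=0x7 ⇒ x7
  imm@[21:0]=0x1bff62 ⇒ $1834850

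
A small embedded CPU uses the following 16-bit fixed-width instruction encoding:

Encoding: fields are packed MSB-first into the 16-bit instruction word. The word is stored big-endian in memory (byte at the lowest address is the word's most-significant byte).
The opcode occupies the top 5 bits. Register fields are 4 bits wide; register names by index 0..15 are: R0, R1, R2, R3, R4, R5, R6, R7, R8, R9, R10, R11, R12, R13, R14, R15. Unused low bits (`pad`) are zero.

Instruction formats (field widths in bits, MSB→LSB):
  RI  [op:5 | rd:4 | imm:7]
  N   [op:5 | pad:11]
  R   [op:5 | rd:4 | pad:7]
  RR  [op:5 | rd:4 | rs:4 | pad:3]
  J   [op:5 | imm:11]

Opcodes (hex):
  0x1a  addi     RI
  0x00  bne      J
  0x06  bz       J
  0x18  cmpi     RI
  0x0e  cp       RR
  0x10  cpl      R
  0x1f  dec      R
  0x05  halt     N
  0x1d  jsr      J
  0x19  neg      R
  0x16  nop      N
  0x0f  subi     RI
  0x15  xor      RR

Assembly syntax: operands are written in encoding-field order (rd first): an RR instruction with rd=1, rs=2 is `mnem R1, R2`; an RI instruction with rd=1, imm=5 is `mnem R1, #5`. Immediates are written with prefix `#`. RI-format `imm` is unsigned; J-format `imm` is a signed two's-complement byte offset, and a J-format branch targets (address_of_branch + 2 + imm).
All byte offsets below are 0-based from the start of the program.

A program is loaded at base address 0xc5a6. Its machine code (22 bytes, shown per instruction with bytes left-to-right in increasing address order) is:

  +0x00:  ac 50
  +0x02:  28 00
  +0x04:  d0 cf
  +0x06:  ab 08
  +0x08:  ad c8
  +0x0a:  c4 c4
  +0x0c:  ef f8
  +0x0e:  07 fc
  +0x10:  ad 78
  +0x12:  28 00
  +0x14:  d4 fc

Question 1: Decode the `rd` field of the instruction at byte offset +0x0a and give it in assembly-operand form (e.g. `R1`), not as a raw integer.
+0x0a: c4 c4 ⇒ word 0xc4c4 (big)
  op=0xc4c4>>11=0x18 ⇒ cmpi (RI)
  rd: (w>>7)&0xf=0x9 → R9
  imm: (w>>0)&0x7f=0x44 → #68

R9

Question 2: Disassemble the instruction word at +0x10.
off 0x10: read ad 78 as big → 0xad78
  top 5b → 0x15 → xor [RR]
  rd: (w>>7)&0xf=0xa → R10
  rs: (w>>3)&0xf=0xf → R15

xor R10, R15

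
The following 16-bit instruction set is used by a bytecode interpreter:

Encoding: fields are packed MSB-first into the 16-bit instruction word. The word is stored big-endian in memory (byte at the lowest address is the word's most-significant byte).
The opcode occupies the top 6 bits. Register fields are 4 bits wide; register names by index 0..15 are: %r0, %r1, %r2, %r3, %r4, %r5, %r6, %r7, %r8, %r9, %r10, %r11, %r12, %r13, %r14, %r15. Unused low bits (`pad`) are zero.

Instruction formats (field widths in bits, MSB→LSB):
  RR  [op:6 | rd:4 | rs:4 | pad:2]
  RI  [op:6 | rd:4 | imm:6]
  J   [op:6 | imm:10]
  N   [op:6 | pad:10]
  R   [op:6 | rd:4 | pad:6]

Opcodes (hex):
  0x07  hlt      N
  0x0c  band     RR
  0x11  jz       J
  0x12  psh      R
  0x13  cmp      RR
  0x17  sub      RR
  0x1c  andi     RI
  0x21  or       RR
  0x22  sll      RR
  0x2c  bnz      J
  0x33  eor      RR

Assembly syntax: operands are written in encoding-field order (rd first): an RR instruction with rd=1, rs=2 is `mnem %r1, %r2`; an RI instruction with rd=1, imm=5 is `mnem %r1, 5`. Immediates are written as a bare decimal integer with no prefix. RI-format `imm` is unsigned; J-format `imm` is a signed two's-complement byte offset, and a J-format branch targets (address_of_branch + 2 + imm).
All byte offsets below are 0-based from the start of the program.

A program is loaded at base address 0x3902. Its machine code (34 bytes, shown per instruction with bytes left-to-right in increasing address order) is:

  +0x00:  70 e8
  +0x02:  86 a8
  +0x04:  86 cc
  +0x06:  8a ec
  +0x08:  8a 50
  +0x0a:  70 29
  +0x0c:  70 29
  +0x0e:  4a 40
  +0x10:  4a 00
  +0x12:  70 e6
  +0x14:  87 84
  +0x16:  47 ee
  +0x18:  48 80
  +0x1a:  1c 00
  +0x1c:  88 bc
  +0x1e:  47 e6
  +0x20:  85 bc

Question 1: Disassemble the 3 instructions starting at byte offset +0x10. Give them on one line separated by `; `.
psh %r8; andi %r3, 38; or %r14, %r1

[10] 4a 00 → 0x4a00
  top 6b → 0x12 → psh [R]
  rd@[9:6]=0x8 ⇒ %r8
[12] 70 e6 → 0x70e6
  top 6b → 0x1c → andi [RI]
  rd@[9:6]=0x3 ⇒ %r3
  imm@[5:0]=0x26 ⇒ 38
[14] 87 84 → 0x8784
  top 6b → 0x21 → or [RR]
  rd@[9:6]=0xe ⇒ %r14
  rs@[5:2]=0x1 ⇒ %r1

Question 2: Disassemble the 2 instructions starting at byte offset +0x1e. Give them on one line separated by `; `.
jz -26; or %r6, %r15

+0x1e: 47 e6 ⇒ word 0x47e6 (big)
  top 6b → 0x11 → jz [J]
  imm: (w>>0)&0x3ff=0x3e6 (s10→-26) → -26
+0x20: 85 bc ⇒ word 0x85bc (big)
  top 6b → 0x21 → or [RR]
  rd: (w>>6)&0xf=0x6 → %r6
  rs: (w>>2)&0xf=0xf → %r15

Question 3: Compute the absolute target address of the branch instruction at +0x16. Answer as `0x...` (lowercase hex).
0x3908

+0x16: 47 ee ⇒ word 0x47ee (big)
  opcode bits[15:10]=0x11: jz/J
  [9:0] imm=1006 (s10→-18) = -18
  target = base 0x3902 + off 0x16 + 2 + imm -18 = 0x3908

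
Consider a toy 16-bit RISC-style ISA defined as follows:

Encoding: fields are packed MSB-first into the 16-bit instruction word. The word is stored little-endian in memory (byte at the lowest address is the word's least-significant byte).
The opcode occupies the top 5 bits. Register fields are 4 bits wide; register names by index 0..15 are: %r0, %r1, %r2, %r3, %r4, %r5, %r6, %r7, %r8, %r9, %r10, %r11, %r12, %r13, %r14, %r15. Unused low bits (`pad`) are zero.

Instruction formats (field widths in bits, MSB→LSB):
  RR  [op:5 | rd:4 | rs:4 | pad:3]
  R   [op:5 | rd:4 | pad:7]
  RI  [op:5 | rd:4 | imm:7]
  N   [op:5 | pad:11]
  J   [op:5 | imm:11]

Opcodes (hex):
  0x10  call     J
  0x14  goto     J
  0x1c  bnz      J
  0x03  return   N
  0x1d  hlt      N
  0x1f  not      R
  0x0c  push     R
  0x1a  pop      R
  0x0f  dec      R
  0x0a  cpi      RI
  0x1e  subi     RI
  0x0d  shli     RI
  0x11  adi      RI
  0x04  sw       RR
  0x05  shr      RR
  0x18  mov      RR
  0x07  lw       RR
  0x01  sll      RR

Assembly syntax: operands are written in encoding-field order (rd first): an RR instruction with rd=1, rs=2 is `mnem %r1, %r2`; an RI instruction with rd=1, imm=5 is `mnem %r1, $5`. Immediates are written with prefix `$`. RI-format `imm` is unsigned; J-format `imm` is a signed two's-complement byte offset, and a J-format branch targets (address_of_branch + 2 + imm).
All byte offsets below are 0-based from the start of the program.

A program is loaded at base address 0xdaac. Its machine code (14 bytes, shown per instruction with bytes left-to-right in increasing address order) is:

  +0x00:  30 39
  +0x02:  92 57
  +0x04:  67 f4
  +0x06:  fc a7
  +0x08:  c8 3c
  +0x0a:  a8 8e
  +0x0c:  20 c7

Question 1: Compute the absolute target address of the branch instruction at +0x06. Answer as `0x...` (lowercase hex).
off 0x06: read fc a7 as little → 0xa7fc
  op=0xa7fc>>11=0x14 ⇒ goto (J)
  imm@[10:0]=0x7fc (s11→-4) ⇒ $-4
  target = base 0xdaac + off 0x06 + 2 + imm -4 = 0xdab0

0xdab0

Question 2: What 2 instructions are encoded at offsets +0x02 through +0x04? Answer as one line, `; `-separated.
[02] 92 57 → 0x5792
  opcode bits[15:11]=0xa: cpi/RI
  rd: (w>>7)&0xf=0xf → %r15
  imm: (w>>0)&0x7f=0x12 → $18
[04] 67 f4 → 0xf467
  opcode bits[15:11]=0x1e: subi/RI
  rd: (w>>7)&0xf=0x8 → %r8
  imm: (w>>0)&0x7f=0x67 → $103

cpi %r15, $18; subi %r8, $103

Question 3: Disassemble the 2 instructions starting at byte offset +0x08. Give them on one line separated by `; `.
lw %r9, %r9; adi %r13, $40

@+08  little-endian(c8 3c) = 0x3cc8
  top 5b → 0x7 → lw [RR]
  [10:7] rd=9 = %r9
  [6:3] rs=9 = %r9
@+0a  little-endian(a8 8e) = 0x8ea8
  top 5b → 0x11 → adi [RI]
  [10:7] rd=13 = %r13
  [6:0] imm=40 = $40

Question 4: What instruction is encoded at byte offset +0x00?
lw %r2, %r6

@+00  little-endian(30 39) = 0x3930
  op=0x3930>>11=0x7 ⇒ lw (RR)
  rd@[10:7]=0x2 ⇒ %r2
  rs@[6:3]=0x6 ⇒ %r6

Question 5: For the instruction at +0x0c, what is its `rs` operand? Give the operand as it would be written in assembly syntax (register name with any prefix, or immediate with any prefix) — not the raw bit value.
%r4

+0x0c: 20 c7 ⇒ word 0xc720 (little)
  op=0xc720>>11=0x18 ⇒ mov (RR)
  rd@[10:7]=0xe ⇒ %r14
  rs@[6:3]=0x4 ⇒ %r4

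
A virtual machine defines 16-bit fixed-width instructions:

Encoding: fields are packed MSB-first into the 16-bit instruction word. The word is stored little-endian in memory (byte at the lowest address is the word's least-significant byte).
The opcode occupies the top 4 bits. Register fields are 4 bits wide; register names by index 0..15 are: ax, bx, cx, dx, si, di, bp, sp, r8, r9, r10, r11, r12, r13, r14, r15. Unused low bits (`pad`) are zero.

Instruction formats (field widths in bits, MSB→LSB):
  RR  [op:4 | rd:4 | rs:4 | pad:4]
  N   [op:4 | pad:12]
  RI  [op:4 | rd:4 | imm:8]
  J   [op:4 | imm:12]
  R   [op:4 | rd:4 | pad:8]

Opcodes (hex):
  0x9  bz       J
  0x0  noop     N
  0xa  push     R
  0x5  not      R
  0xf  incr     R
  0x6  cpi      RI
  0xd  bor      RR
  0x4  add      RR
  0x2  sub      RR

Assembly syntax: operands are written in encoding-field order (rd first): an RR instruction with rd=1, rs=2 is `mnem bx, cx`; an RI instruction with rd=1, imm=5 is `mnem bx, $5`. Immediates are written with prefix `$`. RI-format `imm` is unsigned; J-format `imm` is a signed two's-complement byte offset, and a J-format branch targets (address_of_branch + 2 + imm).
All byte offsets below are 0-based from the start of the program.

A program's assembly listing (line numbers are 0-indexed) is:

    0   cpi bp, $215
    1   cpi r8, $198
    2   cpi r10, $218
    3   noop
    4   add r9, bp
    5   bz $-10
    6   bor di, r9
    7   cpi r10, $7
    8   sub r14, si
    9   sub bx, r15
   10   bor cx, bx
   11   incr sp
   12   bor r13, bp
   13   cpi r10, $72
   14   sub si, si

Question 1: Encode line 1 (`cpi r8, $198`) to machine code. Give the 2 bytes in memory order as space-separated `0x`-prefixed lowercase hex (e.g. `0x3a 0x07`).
0xc6 0x68

1. cpi fields op=0x6:4|rd=8:4|imm=198:8 → word 68c6h → c6 68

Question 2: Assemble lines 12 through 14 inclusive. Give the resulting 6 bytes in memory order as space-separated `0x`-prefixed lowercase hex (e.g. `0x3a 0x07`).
L12: bor op=0xd:4|rd=13:4|rs=6:4|pad=0:4 ⇒ 0xdd60 ⇒ little 60 dd
L13: cpi op=0x6:4|rd=10:4|imm=72:8 ⇒ 0x6a48 ⇒ little 48 6a
L14: sub op=0x2:4|rd=4:4|rs=4:4|pad=0:4 ⇒ 0x2440 ⇒ little 40 24

0x60 0xdd 0x48 0x6a 0x40 0x24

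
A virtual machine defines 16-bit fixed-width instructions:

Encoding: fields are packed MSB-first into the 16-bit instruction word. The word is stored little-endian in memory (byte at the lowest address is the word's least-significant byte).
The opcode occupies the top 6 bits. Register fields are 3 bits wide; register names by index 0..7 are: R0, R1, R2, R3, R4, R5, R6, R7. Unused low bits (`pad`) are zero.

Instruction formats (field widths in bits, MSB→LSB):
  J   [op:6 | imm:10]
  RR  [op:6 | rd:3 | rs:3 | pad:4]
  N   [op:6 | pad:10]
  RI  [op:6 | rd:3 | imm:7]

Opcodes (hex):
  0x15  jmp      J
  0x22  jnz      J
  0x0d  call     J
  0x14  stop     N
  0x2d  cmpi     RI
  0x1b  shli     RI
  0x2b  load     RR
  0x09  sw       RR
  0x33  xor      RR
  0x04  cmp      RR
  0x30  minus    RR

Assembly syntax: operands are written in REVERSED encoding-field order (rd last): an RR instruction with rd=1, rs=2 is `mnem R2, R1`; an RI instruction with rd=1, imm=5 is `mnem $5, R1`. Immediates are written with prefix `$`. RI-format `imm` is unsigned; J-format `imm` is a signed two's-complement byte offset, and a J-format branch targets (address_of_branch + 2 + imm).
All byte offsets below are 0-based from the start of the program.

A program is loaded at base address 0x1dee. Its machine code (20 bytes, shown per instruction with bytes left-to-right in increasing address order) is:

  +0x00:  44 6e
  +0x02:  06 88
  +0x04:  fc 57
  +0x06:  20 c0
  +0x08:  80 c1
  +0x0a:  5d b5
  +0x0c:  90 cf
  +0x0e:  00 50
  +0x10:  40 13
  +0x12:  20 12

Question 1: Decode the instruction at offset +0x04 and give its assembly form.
jmp $-4

[04] fc 57 → 0x57fc
  top 6b → 0x15 → jmp [J]
  [9:0] imm=1020 (s10→-4) = $-4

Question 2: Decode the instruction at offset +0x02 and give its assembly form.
jnz $6

[02] 06 88 → 0x8806
  opcode bits[15:10]=0x22: jnz/J
  imm: (w>>0)&0x3ff=0x6 → $6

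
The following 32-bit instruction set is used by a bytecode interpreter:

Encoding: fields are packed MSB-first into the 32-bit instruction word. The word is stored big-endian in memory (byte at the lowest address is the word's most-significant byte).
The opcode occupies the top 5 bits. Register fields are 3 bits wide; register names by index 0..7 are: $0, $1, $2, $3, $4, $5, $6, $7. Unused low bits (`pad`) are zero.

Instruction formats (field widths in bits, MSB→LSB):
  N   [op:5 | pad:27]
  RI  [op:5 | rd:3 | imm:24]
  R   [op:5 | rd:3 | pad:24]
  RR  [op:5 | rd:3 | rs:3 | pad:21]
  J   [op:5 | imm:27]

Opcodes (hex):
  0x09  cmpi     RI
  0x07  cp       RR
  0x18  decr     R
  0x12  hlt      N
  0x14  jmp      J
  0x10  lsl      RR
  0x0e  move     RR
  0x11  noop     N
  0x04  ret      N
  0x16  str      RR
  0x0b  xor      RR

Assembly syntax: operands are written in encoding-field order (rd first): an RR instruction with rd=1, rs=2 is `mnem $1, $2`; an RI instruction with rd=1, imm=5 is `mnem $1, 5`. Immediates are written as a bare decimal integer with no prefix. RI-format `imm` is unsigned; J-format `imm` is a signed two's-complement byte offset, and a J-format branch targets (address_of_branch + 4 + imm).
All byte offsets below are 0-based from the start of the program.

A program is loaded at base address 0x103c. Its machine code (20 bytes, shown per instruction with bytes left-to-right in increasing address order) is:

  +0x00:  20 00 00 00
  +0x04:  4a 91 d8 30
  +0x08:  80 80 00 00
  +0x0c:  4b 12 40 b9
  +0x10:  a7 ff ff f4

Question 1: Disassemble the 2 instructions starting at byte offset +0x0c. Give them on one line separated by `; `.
off 0x0c: read 4b 12 40 b9 as big → 0x4b1240b9
  op=0x4b1240b9>>27=0x9 ⇒ cmpi (RI)
  rd@[26:24]=0x3 ⇒ $3
  imm@[23:0]=0x1240b9 ⇒ 1196217
off 0x10: read a7 ff ff f4 as big → 0xa7fffff4
  op=0xa7fffff4>>27=0x14 ⇒ jmp (J)
  imm@[26:0]=0x7fffff4 (s27→-12) ⇒ -12

cmpi $3, 1196217; jmp -12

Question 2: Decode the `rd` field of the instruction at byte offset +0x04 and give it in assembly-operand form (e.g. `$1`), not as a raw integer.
[04] 4a 91 d8 30 → 0x4a91d830
  op=0x4a91d830>>27=0x9 ⇒ cmpi (RI)
  [26:24] rd=2 = $2
  [23:0] imm=9558064 = 9558064

$2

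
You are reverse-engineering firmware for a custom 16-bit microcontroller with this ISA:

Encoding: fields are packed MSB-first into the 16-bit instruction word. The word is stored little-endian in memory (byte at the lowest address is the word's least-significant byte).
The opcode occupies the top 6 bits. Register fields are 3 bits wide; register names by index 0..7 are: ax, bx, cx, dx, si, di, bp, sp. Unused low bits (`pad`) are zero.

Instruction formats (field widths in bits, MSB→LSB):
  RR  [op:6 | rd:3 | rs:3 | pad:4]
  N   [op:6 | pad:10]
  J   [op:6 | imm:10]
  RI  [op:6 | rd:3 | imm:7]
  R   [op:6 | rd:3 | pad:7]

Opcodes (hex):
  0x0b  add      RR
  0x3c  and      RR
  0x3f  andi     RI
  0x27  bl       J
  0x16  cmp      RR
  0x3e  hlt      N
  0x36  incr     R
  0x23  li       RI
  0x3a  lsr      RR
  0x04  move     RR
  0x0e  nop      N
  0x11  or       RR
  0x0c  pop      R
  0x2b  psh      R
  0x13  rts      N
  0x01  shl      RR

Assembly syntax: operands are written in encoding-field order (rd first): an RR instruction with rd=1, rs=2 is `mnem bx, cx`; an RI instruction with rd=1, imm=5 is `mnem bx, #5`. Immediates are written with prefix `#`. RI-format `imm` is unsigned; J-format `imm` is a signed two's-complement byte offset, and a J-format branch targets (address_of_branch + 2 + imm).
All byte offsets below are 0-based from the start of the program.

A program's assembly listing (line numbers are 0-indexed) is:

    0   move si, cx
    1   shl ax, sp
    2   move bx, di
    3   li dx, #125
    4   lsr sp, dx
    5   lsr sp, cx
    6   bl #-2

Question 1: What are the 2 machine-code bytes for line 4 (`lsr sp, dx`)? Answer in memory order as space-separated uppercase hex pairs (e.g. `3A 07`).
L4: lsr op=0x3a:6|rd=7:3|rs=3:3|pad=0:4 ⇒ 0xebb0 ⇒ little b0 eb

B0 EB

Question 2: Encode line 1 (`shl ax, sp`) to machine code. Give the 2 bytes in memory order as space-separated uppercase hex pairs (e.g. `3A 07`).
L1: shl op=0x1:6|rd=0:3|rs=7:3|pad=0:4 ⇒ 0x0470 ⇒ little 70 04

70 04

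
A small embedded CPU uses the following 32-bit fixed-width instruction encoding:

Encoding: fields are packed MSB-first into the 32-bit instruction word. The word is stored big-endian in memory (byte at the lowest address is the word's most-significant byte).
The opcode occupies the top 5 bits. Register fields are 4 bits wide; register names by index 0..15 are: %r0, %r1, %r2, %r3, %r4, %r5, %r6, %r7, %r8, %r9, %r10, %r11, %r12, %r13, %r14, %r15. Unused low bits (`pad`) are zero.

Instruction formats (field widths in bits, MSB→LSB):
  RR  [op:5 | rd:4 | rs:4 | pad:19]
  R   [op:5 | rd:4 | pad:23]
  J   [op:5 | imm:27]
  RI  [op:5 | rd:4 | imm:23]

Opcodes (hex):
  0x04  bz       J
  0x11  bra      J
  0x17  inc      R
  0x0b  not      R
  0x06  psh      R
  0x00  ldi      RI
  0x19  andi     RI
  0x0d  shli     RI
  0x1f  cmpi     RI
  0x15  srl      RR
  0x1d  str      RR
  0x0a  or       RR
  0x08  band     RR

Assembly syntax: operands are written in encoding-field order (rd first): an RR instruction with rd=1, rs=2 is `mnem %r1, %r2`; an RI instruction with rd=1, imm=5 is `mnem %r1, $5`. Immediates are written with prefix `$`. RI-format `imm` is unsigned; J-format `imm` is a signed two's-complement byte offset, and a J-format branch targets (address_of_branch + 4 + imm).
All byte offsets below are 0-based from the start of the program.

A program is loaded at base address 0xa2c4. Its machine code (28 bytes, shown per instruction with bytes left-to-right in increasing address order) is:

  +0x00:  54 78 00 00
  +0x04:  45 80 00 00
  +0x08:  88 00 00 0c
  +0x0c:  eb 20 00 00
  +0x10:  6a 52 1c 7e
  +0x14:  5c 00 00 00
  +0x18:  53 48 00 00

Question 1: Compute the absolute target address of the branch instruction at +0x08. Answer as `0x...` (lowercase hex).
+0x08: 88 00 00 0c ⇒ word 0x8800000c (big)
  top 5b → 0x11 → bra [J]
  [26:0] imm=12 = $12
  target = base 0xa2c4 + off 0x08 + 4 + imm 12 = 0xa2dc

0xa2dc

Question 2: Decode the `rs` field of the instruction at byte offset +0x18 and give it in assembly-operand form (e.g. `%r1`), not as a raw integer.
[18] 53 48 00 00 → 0x53480000
  opcode bits[31:27]=0xa: or/RR
  [26:23] rd=6 = %r6
  [22:19] rs=9 = %r9

%r9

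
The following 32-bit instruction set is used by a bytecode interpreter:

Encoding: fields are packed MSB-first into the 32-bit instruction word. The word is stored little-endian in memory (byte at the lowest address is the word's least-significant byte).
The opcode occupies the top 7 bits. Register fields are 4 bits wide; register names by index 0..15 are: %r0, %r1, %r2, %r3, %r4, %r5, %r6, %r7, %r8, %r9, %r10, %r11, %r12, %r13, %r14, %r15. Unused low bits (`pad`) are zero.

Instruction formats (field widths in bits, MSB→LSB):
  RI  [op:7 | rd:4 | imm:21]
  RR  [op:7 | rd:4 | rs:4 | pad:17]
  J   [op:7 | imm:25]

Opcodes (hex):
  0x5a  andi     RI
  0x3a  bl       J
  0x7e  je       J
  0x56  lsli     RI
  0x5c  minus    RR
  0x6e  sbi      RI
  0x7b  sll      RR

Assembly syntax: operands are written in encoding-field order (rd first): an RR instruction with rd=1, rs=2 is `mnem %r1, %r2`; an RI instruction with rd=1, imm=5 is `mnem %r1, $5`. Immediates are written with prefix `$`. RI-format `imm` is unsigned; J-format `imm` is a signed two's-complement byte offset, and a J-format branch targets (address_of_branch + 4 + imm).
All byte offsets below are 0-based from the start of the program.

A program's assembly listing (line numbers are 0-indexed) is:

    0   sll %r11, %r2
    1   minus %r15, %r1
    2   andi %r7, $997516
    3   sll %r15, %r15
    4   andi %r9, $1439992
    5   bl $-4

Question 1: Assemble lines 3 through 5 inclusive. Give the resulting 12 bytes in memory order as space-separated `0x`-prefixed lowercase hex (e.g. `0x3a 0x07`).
0x00 0x00 0xfe 0xf7 0xf8 0xf8 0x35 0xb5 0xfc 0xff 0xff 0x75

line 3 (sll): pack op=0x7b:7|rd=15:4|rs=15:4|pad=0:17 = 0xf7fe0000; little→ 00 00 fe f7
line 4 (andi): pack op=0x5a:7|rd=9:4|imm=1439992:21 = 0xb535f8f8; little→ f8 f8 35 b5
line 5 (bl): pack op=0x3a:7|imm=-4:25 = 0x75fffffc; little→ fc ff ff 75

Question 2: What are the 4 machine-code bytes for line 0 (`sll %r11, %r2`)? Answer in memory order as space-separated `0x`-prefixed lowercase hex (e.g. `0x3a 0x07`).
L0: sll op=0x7b:7|rd=11:4|rs=2:4|pad=0:17 ⇒ 0xf7640000 ⇒ little 00 00 64 f7

0x00 0x00 0x64 0xf7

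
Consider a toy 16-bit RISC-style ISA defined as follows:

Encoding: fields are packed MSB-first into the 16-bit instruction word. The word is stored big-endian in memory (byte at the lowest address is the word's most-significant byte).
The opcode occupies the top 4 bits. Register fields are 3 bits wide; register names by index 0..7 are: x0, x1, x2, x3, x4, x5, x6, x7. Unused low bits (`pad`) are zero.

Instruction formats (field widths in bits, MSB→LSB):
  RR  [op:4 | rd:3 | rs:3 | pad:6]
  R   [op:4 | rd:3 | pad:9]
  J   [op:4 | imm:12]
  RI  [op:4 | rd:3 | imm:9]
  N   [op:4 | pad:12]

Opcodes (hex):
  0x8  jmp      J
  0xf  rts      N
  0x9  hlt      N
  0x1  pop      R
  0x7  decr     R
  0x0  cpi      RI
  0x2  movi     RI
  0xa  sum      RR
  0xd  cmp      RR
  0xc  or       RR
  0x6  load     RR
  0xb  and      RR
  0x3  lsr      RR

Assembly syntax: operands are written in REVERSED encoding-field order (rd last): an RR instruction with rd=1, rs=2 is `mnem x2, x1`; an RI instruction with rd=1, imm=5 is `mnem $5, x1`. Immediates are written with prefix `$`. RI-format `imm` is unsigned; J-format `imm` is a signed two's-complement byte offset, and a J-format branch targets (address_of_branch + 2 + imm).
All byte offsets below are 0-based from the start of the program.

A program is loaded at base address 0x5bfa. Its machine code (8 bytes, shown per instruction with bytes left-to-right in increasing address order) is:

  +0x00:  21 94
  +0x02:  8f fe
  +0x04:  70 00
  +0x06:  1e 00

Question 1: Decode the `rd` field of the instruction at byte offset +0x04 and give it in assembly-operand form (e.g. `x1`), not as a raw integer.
off 0x04: read 70 00 as big → 0x7000
  top 4b → 0x7 → decr [R]
  [11:9] rd=0 = x0

x0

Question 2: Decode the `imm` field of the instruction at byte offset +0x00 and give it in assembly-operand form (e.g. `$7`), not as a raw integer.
$404

off 0x00: read 21 94 as big → 0x2194
  opcode bits[15:12]=0x2: movi/RI
  [11:9] rd=0 = x0
  [8:0] imm=404 = $404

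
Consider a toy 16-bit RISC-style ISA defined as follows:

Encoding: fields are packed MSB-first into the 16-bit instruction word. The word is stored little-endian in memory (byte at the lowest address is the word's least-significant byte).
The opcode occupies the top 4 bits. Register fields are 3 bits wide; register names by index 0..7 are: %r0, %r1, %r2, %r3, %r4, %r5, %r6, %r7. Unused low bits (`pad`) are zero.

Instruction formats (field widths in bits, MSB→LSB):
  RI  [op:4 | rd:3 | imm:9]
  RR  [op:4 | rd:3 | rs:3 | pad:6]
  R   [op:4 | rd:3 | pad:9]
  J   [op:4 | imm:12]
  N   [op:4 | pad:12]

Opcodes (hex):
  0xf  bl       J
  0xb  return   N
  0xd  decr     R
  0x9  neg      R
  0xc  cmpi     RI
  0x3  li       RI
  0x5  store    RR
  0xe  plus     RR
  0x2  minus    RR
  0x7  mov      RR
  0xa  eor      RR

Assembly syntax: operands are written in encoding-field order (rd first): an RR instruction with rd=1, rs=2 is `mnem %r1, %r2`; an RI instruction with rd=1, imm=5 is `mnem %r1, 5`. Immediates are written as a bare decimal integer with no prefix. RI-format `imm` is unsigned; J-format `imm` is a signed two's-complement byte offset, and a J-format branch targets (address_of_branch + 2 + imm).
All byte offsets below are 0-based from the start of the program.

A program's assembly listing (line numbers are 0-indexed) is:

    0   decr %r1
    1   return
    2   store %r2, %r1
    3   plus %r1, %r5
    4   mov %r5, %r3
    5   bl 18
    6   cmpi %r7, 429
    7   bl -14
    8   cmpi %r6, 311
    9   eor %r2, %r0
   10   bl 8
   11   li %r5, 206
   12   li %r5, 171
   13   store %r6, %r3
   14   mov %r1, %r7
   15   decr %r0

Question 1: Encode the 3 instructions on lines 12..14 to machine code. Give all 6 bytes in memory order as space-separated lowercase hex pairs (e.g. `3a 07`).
line 12 (li): pack op=0x3:4|rd=5:3|imm=171:9 = 0x3aab; little→ ab 3a
line 13 (store): pack op=0x5:4|rd=6:3|rs=3:3|pad=0:6 = 0x5cc0; little→ c0 5c
line 14 (mov): pack op=0x7:4|rd=1:3|rs=7:3|pad=0:6 = 0x73c0; little→ c0 73

ab 3a c0 5c c0 73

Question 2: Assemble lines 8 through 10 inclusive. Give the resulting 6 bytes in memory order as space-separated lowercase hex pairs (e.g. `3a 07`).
L8: cmpi op=0xc:4|rd=6:3|imm=311:9 ⇒ 0xcd37 ⇒ little 37 cd
L9: eor op=0xa:4|rd=2:3|rs=0:3|pad=0:6 ⇒ 0xa400 ⇒ little 00 a4
L10: bl op=0xf:4|imm=8:12 ⇒ 0xf008 ⇒ little 08 f0

37 cd 00 a4 08 f0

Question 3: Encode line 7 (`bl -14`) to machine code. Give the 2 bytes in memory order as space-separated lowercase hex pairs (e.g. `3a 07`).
f2 ff

line 7 (bl): pack op=0xf:4|imm=-14:12 = 0xfff2; little→ f2 ff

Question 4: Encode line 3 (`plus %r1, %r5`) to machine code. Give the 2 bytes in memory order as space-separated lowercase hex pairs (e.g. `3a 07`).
L3: plus op=0xe:4|rd=1:3|rs=5:3|pad=0:6 ⇒ 0xe340 ⇒ little 40 e3

40 e3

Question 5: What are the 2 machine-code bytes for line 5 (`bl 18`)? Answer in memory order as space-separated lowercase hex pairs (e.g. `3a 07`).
12 f0

line 5 (bl): pack op=0xf:4|imm=18:12 = 0xf012; little→ 12 f0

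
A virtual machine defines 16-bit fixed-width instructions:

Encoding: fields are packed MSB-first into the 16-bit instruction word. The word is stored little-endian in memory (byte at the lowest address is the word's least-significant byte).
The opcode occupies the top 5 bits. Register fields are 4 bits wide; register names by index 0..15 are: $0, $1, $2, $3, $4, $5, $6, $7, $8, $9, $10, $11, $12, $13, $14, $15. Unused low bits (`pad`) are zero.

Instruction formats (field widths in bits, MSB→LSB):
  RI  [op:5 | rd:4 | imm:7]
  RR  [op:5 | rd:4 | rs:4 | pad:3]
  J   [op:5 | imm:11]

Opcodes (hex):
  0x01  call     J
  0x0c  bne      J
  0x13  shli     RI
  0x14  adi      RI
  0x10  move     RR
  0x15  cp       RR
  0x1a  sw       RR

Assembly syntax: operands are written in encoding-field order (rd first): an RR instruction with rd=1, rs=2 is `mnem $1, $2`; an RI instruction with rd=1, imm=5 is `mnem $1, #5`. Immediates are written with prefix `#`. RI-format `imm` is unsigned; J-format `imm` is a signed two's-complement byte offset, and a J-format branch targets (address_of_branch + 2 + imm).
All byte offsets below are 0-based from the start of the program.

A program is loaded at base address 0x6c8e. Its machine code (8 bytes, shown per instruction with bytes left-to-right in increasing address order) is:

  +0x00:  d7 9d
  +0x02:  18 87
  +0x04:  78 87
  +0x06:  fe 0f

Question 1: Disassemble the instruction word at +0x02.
@+02  little-endian(18 87) = 0x8718
  top 5b → 0x10 → move [RR]
  rd: (w>>7)&0xf=0xe → $14
  rs: (w>>3)&0xf=0x3 → $3

move $14, $3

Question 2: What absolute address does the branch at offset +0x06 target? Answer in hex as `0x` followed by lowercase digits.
[06] fe 0f → 0x0ffe
  opcode bits[15:11]=0x1: call/J
  imm: (w>>0)&0x7ff=0x7fe (s11→-2) → #-2
  target = base 0x6c8e + off 0x06 + 2 + imm -2 = 0x6c94

0x6c94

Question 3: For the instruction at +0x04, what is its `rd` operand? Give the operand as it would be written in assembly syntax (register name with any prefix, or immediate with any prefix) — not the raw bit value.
$14

+0x04: 78 87 ⇒ word 0x8778 (little)
  opcode bits[15:11]=0x10: move/RR
  rd: (w>>7)&0xf=0xe → $14
  rs: (w>>3)&0xf=0xf → $15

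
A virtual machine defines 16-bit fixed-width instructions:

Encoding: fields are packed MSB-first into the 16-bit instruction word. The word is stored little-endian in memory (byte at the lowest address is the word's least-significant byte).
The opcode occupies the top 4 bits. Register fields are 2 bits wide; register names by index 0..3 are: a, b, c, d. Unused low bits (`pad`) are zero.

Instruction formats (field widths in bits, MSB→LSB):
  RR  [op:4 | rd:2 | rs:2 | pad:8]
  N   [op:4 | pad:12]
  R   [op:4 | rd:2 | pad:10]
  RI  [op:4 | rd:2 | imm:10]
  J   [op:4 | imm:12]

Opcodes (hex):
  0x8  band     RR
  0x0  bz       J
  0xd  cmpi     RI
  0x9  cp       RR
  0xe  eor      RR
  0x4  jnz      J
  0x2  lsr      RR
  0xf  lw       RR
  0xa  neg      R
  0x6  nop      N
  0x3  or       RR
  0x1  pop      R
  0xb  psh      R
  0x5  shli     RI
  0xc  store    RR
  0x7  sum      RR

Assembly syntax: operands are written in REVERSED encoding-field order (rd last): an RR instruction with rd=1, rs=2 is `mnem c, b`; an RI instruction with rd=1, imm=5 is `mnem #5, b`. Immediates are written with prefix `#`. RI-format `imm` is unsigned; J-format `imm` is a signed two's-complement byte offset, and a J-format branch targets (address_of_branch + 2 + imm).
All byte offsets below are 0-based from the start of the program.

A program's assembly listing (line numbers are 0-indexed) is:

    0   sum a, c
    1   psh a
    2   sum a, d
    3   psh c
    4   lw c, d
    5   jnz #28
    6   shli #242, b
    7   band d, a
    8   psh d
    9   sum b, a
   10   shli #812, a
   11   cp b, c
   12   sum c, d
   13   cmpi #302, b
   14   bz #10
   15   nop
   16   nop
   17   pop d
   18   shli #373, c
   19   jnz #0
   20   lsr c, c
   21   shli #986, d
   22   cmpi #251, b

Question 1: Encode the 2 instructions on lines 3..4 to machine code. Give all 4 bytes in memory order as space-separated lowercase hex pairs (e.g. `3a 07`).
3. psh fields op=0xb:4|rd=2:2|pad=0:10 → word b800h → 00 b8
4. lw fields op=0xf:4|rd=3:2|rs=2:2|pad=0:8 → word fe00h → 00 fe

00 b8 00 fe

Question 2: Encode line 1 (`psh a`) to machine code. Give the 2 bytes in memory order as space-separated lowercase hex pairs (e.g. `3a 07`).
L1: psh op=0xb:4|rd=0:2|pad=0:10 ⇒ 0xb000 ⇒ little 00 b0

00 b0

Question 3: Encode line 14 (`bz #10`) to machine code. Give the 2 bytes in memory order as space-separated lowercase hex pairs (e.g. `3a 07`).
0a 00

14. bz fields op=0x0:4|imm=10:12 → word 000ah → 0a 00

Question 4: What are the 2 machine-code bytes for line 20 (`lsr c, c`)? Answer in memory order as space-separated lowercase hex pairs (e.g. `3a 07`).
L20: lsr op=0x2:4|rd=2:2|rs=2:2|pad=0:8 ⇒ 0x2a00 ⇒ little 00 2a

00 2a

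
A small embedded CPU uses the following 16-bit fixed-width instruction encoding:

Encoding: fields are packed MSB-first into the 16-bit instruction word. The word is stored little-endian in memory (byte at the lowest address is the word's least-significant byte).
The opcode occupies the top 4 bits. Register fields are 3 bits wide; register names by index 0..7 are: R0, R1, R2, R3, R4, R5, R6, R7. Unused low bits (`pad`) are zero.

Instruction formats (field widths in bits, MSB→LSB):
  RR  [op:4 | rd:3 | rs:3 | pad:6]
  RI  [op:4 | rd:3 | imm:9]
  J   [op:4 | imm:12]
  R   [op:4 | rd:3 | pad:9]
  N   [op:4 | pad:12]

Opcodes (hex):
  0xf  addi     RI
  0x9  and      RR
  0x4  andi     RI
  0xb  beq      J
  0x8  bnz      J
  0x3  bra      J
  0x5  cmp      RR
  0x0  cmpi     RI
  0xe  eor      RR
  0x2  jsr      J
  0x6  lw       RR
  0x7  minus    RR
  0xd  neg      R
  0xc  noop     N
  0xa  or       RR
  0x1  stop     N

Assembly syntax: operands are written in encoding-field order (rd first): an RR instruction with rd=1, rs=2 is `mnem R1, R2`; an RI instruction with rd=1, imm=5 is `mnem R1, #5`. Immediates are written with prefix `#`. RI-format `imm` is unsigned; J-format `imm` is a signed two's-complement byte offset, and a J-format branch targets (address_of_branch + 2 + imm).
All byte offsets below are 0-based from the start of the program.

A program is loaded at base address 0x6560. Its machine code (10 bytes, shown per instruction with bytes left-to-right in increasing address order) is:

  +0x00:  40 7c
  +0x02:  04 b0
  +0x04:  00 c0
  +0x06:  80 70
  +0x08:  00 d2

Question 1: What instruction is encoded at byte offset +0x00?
minus R6, R1

@+00  little-endian(40 7c) = 0x7c40
  opcode bits[15:12]=0x7: minus/RR
  rd: (w>>9)&0x7=0x6 → R6
  rs: (w>>6)&0x7=0x1 → R1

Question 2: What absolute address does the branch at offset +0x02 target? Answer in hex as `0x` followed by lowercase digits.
@+02  little-endian(04 b0) = 0xb004
  top 4b → 0xb → beq [J]
  [11:0] imm=4 = #4
  target = base 0x6560 + off 0x02 + 2 + imm 4 = 0x6568

0x6568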